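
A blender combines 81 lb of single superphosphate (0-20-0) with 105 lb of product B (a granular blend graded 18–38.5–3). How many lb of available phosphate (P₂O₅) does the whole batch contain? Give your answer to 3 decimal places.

P₂O₅ mass = 20%×81 + 38.5%×105 = 56.625 lb.

56.625 lb P₂O₅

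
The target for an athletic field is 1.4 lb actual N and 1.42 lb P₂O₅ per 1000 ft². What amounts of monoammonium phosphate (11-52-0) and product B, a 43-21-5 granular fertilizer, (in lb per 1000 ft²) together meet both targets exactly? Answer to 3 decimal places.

With a, b = lb per 1000 ft² of monoammonium phosphate and product B:
N: 0.11·a + 0.43·b = 1.4
P₂O₅: 0.52·a + 0.21·b = 1.42
Eliminate a: (row1) − 0.11/0.52·(row2) → 0.385577·b = 1.09962, so b = 2.85187.
Back-substitute: a = (1.4 − 0.43·2.85187) / 0.11 = 1.57905.

1.579 lb monoammonium phosphate, 2.852 lb product B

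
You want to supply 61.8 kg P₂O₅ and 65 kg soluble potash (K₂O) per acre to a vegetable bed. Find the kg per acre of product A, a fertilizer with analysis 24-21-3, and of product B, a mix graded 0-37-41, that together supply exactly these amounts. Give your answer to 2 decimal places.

17.17 kg product A, 157.28 kg product B

Per-acre balance (a = product A, b = product B):
P₂O₅: 0.21·a + 0.37·b = 61.8
K₂O: 0.03·a + 0.41·b = 65
Solving simultaneously: a = 17.1733, b = 157.28.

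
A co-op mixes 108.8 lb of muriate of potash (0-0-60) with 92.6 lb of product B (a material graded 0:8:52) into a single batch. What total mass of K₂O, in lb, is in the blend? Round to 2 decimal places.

K₂O mass = 60%×108.8 + 52%×92.6 = 113.432 lb.

113.43 lb K₂O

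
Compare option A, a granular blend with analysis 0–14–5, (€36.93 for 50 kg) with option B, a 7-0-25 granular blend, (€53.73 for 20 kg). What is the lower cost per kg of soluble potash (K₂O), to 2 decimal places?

€10.75 per kg K₂O (option B)

option A: K₂O per bag = 50 × 5% = 2.5 kg; cost = 36.93 / 2.5 = €14.7720/kg K₂O.
option B: K₂O per bag = 20 × 25% = 5 kg; cost = 53.73 / 5 = €10.7460/kg K₂O.
option B is cheaper.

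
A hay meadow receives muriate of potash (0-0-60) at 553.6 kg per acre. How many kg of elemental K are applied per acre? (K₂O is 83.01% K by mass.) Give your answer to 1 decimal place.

275.7 kg K per acre

K₂O per acre = 553.6 × 60% = 332.16 kg.
Elemental K = 332.16 × 0.8301 = 275.726 kg per acre.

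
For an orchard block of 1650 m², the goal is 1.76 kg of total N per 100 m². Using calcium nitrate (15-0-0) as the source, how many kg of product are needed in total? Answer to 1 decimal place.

Product per 100 m² = 1.76 / 15% = 11.7333 kg.
Total product = 11.7333 × 1650 / 100 = 193.6 kg.

193.6 kg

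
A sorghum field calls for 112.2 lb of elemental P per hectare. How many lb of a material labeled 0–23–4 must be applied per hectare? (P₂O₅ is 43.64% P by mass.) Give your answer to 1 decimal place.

1117.8 lb of product per hectare

As P₂O₅: 112.2 / 0.4364 = 257.104 lb per hectare.
Product per hectare = 257.104 / 23% = 1117.84 lb.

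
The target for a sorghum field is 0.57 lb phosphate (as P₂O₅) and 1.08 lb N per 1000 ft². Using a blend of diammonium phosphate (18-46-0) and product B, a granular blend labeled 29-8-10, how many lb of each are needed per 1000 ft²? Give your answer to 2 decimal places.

With a, b = lb per 1000 ft² of diammonium phosphate and product B:
P₂O₅: 0.46·a + 0.08·b = 0.57
N: 0.18·a + 0.29·b = 1.08
Eliminate a: (row1) − 0.46/0.18·(row2) → -0.661111·b = -2.19, so b = 3.31261.
Back-substitute: a = (0.57 − 0.08·3.31261) / 0.46 = 0.663025.

0.66 lb diammonium phosphate, 3.31 lb product B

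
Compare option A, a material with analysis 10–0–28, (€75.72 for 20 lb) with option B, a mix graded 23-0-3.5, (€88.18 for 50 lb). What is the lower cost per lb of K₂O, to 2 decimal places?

option A: K₂O per bag = 20 × 28% = 5.6 lb; cost = 75.72 / 5.6 = €13.5214/lb K₂O.
option B: K₂O per bag = 50 × 3.5% = 1.75 lb; cost = 88.18 / 1.75 = €50.3886/lb K₂O.
option A is cheaper.

€13.52 per lb K₂O (option A)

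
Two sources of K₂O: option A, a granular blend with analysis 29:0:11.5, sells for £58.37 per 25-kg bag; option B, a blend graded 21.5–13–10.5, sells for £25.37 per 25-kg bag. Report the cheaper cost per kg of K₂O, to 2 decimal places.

£9.66 per kg K₂O (option B)

option A: K₂O per bag = 25 × 11.5% = 2.875 kg; cost = 58.37 / 2.875 = £20.3026/kg K₂O.
option B: K₂O per bag = 25 × 10.5% = 2.625 kg; cost = 25.37 / 2.625 = £9.6648/kg K₂O.
option B is cheaper.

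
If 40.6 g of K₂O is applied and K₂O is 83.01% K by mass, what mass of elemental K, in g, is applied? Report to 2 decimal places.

K = 40.6 × 0.8301 = 33.7021 g.

33.70 g K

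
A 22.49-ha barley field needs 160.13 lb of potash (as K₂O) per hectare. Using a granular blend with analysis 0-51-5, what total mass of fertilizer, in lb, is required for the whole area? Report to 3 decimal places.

72026.474 lb

Product per hectare = 160.13 / 5% = 3202.6 lb.
Total product = 3202.6 × 22.49 = 72026.474 lb.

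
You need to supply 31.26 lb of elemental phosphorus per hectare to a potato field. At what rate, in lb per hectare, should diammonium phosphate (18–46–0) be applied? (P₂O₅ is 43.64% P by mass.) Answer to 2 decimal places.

As P₂O₅: 31.26 / 0.4364 = 71.6315 lb per hectare.
Product per hectare = 71.6315 / 46% = 155.721 lb.

155.72 lb of product per hectare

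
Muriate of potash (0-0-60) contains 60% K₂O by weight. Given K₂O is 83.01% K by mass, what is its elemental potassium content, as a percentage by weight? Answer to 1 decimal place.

49.8% K

%K = 60 × 0.8301 = 49.806%.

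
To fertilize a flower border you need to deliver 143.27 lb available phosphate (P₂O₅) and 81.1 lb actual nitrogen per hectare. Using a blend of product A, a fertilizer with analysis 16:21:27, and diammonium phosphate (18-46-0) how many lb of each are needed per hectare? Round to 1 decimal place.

Let a = lb of product A, b = lb of diammonium phosphate (per hectare).
P₂O₅: 0.21·a + 0.46·b = 143.27
N: 0.16·a + 0.18·b = 81.1
From row1: a = (143.27 − 0.46·b) / 0.21.
Into row2: 0.16·(143.27 − 0.46·b)/0.21 + 0.18·b = 81.1 → b = 164.587, a = 321.715.

321.7 lb product A, 164.6 lb diammonium phosphate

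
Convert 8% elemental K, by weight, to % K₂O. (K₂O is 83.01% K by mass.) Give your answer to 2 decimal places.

9.64% K₂O

%K₂O = 8 / 0.8301 = 9.63739%.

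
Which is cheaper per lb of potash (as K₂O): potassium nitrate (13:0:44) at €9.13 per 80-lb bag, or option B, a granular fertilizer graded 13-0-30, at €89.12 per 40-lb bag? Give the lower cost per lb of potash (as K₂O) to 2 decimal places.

potassium nitrate: K₂O per bag = 80 × 44% = 35.2 lb; cost = 9.13 / 35.2 = €0.2594/lb K₂O.
option B: K₂O per bag = 40 × 30% = 12 lb; cost = 89.12 / 12 = €7.4267/lb K₂O.
potassium nitrate is cheaper.

€0.26 per lb K₂O (potassium nitrate)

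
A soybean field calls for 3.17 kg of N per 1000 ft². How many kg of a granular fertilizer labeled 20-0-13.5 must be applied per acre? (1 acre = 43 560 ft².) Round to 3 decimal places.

Product per 1000 ft² = 3.17 / 20% = 15.85 kg.
Convert to per acre: 15.85 × 43.56 = 690.426 kg.

690.426 kg of product per acre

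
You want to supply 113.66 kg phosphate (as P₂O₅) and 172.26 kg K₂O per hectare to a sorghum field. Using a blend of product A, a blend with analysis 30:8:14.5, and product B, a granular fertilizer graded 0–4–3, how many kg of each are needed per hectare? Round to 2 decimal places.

Let a = kg of product A, b = kg of product B (per hectare).
P₂O₅: 0.08·a + 0.04·b = 113.66
K₂O: 0.145·a + 0.03·b = 172.26
Solving simultaneously: a = 1023.706, b = 794.088.

1023.71 kg product A, 794.09 kg product B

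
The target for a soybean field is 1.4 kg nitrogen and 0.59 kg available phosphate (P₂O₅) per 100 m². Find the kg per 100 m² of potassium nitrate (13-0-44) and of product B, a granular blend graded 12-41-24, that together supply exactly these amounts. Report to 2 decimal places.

9.44 kg potassium nitrate, 1.44 kg product B

Let a = kg of potassium nitrate, b = kg of product B (per 100 m²).
N: 0.13·a + 0.12·b = 1.4
P₂O₅: 0·a + 0.41·b = 0.59
Solving simultaneously: a = 9.4409, b = 1.43902.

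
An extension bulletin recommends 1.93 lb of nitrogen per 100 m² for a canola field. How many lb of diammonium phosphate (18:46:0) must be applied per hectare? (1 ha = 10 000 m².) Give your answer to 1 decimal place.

Product per 100 m² = 1.93 / 18% = 10.7222 lb.
Convert to per hectare: 10.7222 × 100 = 1072.22 lb.

1072.2 lb of product per hectare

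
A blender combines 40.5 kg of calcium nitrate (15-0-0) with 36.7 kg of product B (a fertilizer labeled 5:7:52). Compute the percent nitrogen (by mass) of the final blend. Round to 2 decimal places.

10.25% N

Total mass = 40.5 + 36.7 = 77.2 kg.
N mass = 15%×40.5 + 5%×36.7 = 7.91 kg.
% N = 7.91 / 77.2 = 10.2461%.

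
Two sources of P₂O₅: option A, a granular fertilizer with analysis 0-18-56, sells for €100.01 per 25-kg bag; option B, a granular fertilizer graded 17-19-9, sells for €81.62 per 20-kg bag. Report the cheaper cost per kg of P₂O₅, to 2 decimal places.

option A: P₂O₅ per bag = 25 × 18% = 4.5 kg; cost = 100.01 / 4.5 = €22.2244/kg P₂O₅.
option B: P₂O₅ per bag = 20 × 19% = 3.8 kg; cost = 81.62 / 3.8 = €21.4789/kg P₂O₅.
option B is cheaper.

€21.48 per kg P₂O₅ (option B)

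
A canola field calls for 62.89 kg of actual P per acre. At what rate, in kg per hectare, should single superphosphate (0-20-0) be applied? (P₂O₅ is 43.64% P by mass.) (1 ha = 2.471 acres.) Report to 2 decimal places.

As P₂O₅: 62.89 / 0.4364 = 144.111 kg per acre.
Product per acre = 144.111 / 20% = 720.555 kg.
Convert to per hectare: 720.555 × 2.471 = 1780.4903 kg.

1780.49 kg of product per hectare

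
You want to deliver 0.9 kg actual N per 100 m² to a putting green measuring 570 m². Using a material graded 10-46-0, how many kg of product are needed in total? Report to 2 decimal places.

51.30 kg

Product per 100 m² = 0.9 / 10% = 9 kg.
Total product = 9 × 570 / 100 = 51.3 kg.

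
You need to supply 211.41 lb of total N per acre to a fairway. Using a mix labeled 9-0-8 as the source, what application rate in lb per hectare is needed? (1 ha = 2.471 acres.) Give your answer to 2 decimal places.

5804.38 lb of product per hectare

Product per acre = 211.41 / 9% = 2349 lb.
Convert to per hectare: 2349 × 2.471 = 5804.379 lb.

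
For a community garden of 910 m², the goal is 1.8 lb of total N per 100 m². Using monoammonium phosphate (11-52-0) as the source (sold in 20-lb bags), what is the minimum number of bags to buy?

8 bags

Product per 100 m² = 1.8 / 11% = 16.3636 lb.
Total product = 16.3636 × 910 / 100 = 148.909 lb.
Bags = ⌈148.909 / 20⌉ = 8.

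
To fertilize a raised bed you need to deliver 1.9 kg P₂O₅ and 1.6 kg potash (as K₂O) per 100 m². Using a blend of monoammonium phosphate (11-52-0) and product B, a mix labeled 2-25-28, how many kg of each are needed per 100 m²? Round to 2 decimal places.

0.91 kg monoammonium phosphate, 5.71 kg product B

Let a = kg of monoammonium phosphate, b = kg of product B (per 100 m²).
P₂O₅: 0.52·a + 0.25·b = 1.9
K₂O: 0·a + 0.28·b = 1.6
Solving simultaneously: a = 0.906593, b = 5.71429.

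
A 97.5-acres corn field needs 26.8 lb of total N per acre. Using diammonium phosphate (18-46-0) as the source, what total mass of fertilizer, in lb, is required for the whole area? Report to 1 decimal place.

14516.7 lb

Product per acre = 26.8 / 18% = 148.889 lb.
Total product = 148.889 × 97.5 = 14516.67 lb.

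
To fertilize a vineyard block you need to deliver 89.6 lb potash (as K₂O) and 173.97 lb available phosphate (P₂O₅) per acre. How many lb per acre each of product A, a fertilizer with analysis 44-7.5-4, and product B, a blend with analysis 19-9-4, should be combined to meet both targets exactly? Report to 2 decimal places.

1842.00 lb product A, 398.00 lb product B

Let a = lb of product A, b = lb of product B (per acre).
K₂O: 0.04·a + 0.04·b = 89.6
P₂O₅: 0.075·a + 0.09·b = 173.97
Solving simultaneously: a = 1842, b = 398.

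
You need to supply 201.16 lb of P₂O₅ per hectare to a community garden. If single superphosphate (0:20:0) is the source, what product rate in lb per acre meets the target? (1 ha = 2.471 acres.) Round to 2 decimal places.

407.04 lb of product per acre

Product per hectare = 201.16 / 20% = 1005.8 lb.
Convert to per acre: 1005.8 × 0.404694 = 407.042 lb.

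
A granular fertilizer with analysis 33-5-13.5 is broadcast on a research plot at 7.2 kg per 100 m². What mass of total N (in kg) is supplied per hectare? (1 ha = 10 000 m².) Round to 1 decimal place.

nitrogen per 100 m² = 7.2 × 33% = 2.376 kg.
Convert to per hectare: 2.376 × 100 = 237.6 kg.

237.6 kg N per hectare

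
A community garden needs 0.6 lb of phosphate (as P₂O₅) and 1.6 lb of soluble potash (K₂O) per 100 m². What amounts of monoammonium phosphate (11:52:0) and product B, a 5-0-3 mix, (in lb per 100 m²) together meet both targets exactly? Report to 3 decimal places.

With a, b = lb per 100 m² of monoammonium phosphate and product B:
P₂O₅: 0.52·a + 0·b = 0.6
K₂O: 0·a + 0.03·b = 1.6
Solving simultaneously: a = 1.15385, b = 53.3333.

1.154 lb monoammonium phosphate, 53.333 lb product B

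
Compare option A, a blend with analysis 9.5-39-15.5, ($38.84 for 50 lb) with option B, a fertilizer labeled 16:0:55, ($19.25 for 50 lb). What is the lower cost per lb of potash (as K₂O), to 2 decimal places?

$0.70 per lb K₂O (option B)

option A: K₂O per bag = 50 × 15.5% = 7.75 lb; cost = 38.84 / 7.75 = $5.0116/lb K₂O.
option B: K₂O per bag = 50 × 55% = 27.5 lb; cost = 19.25 / 27.5 = $0.7000/lb K₂O.
option B is cheaper.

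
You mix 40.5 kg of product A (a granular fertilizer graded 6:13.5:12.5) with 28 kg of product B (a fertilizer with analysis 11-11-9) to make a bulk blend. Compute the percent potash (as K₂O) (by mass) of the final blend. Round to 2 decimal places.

11.07% K₂O

Total mass = 40.5 + 28 = 68.5 kg.
K₂O mass = 12.5%×40.5 + 9%×28 = 7.5825 kg.
% K₂O = 7.5825 / 68.5 = 11.0693%.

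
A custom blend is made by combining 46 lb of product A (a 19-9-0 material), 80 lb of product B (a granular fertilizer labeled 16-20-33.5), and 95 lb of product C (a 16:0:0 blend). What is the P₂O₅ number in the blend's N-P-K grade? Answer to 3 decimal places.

9.113% P₂O₅

Total mass = 46 + 80 + 95 = 221 lb.
P₂O₅ mass = 9%×46 + 20%×80 + 0%×95 = 20.14 lb.
% P₂O₅ = 20.14 / 221 = 9.11312%.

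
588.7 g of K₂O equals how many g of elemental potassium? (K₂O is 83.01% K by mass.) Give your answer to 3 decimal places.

K = 588.7 × 0.8301 = 488.6799 g.

488.680 g K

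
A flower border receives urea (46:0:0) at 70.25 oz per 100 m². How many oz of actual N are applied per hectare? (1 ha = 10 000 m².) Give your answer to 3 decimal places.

3231.500 oz N per hectare

nitrogen per 100 m² = 70.25 × 46% = 32.315 oz.
Convert to per hectare: 32.315 × 100 = 3231.5 oz.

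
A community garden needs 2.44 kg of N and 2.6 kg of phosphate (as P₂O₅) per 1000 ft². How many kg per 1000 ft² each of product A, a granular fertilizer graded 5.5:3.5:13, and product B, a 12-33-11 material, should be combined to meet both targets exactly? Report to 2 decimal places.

35.35 kg product A, 4.13 kg product B

Per-1000 ft² balance (a = product A, b = product B):
N: 0.055·a + 0.12·b = 2.44
P₂O₅: 0.035·a + 0.33·b = 2.6
From row1: a = (2.44 − 0.12·b) / 0.055.
Into row2: 0.035·(2.44 − 0.12·b)/0.055 + 0.33·b = 2.6 → b = 4.12903, a = 35.3548.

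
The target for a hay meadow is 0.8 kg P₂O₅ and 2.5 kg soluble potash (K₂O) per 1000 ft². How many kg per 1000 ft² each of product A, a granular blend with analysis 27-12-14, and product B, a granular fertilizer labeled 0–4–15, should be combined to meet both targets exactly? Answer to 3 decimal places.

Let a = kg of product A, b = kg of product B (per 1000 ft²).
P₂O₅: 0.12·a + 0.04·b = 0.8
K₂O: 0.14·a + 0.15·b = 2.5
Eliminate a: (row1) − 0.12/0.14·(row2) → -0.0885714·b = -1.34286, so b = 15.1613.
Back-substitute: a = (0.8 − 0.04·15.1613) / 0.12 = 1.6129.

1.613 kg product A, 15.161 kg product B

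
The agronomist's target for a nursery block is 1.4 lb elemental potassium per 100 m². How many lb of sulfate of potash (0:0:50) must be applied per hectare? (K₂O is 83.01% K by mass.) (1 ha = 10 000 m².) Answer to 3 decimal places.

337.309 lb of product per hectare

As K₂O: 1.4 / 0.8301 = 1.68654 lb per 100 m².
Product per 100 m² = 1.68654 / 50% = 3.37309 lb.
Convert to per hectare: 3.37309 × 100 = 337.3088 lb.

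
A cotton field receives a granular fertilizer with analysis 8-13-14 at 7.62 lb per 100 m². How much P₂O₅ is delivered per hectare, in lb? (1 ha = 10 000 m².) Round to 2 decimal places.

99.06 lb P₂O₅ per hectare

P₂O₅ per 100 m² = 7.62 × 13% = 0.9906 lb.
Convert to per hectare: 0.9906 × 100 = 99.06 lb.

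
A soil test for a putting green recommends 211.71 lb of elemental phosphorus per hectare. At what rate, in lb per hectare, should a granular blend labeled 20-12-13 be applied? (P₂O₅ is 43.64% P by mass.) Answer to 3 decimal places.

4042.736 lb of product per hectare

As P₂O₅: 211.71 / 0.4364 = 485.128 lb per hectare.
Product per hectare = 485.128 / 12% = 4042.73602 lb.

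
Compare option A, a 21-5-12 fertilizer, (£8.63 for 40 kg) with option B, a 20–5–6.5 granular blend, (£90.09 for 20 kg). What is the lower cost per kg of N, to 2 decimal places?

option A: N per bag = 40 × 21% = 8.4 kg; cost = 8.63 / 8.4 = £1.0274/kg N.
option B: N per bag = 20 × 20% = 4 kg; cost = 90.09 / 4 = £22.5225/kg N.
option A is cheaper.

£1.03 per kg N (option A)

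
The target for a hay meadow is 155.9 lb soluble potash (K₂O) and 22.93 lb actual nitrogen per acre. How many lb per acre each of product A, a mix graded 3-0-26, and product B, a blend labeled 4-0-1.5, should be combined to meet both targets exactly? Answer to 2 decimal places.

592.17 lb product A, 129.13 lb product B

Let a = lb of product A, b = lb of product B (per acre).
K₂O: 0.26·a + 0.015·b = 155.9
N: 0.03·a + 0.04·b = 22.93
From row1: a = (155.9 − 0.015·b) / 0.26.
Into row2: 0.03·(155.9 − 0.015·b)/0.26 + 0.04·b = 22.93 → b = 129.126, a = 592.166.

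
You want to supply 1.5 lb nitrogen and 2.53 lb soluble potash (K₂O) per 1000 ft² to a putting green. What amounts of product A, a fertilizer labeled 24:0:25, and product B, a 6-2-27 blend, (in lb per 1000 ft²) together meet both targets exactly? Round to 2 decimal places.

With a, b = lb per 1000 ft² of product A and product B:
N: 0.24·a + 0.06·b = 1.5
K₂O: 0.25·a + 0.27·b = 2.53
Eliminate a: (row1) − 0.24/0.25·(row2) → -0.1992·b = -0.9288, so b = 4.66265.
Back-substitute: a = (1.5 − 0.06·4.66265) / 0.24 = 5.08434.

5.08 lb product A, 4.66 lb product B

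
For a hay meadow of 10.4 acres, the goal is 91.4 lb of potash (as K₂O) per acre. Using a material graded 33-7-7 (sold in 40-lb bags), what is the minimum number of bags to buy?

340 bags

Product per acre = 91.4 / 7% = 1305.71 lb.
Total product = 1305.71 × 10.4 = 13579.4 lb.
Bags = ⌈13579.4 / 40⌉ = 340.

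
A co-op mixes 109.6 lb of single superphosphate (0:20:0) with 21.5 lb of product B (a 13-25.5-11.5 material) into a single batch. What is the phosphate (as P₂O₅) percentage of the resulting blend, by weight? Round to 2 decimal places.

20.90% P₂O₅

Total mass = 109.6 + 21.5 = 131.1 lb.
P₂O₅ mass = 20%×109.6 + 25.5%×21.5 = 27.4025 lb.
% P₂O₅ = 27.4025 / 131.1 = 20.902%.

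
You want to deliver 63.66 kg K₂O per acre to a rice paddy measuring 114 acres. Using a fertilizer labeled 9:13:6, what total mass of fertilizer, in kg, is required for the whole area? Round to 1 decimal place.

Product per acre = 63.66 / 6% = 1061 kg.
Total product = 1061 × 114 = 120954 kg.

120954.0 kg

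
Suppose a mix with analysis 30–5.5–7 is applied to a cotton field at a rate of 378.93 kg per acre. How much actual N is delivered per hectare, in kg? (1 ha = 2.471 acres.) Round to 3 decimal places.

nitrogen per acre = 378.93 × 30% = 113.679 kg.
Convert to per hectare: 113.679 × 2.471 = 280.9008 kg.

280.901 kg N per hectare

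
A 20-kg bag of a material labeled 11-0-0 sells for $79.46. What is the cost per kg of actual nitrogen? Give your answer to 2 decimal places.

$36.12 per kg N

N in bag = 20 × 11% = 2.2 kg.
Cost per kg N = $79.46 / 2.2 = $36.1182.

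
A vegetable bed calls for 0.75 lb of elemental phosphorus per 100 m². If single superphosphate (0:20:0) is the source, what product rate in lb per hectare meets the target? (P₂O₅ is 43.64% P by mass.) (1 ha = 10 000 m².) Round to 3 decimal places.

859.303 lb of product per hectare

As P₂O₅: 0.75 / 0.4364 = 1.71861 lb per 100 m².
Product per 100 m² = 1.71861 / 20% = 8.59303 lb.
Convert to per hectare: 8.59303 × 100 = 859.3034 lb.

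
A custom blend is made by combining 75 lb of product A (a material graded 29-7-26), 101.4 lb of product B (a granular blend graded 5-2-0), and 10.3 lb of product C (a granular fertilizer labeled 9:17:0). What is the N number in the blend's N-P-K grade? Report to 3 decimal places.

14.862% N

Total mass = 75 + 101.4 + 10.3 = 186.7 lb.
N mass = 29%×75 + 5%×101.4 + 9%×10.3 = 27.747 lb.
% N = 27.747 / 186.7 = 14.8618%.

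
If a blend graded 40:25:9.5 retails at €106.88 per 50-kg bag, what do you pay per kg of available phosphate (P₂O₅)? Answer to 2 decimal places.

P₂O₅ in bag = 50 × 25% = 12.5 kg.
Cost per kg P₂O₅ = €106.88 / 12.5 = €8.5504.

€8.55 per kg P₂O₅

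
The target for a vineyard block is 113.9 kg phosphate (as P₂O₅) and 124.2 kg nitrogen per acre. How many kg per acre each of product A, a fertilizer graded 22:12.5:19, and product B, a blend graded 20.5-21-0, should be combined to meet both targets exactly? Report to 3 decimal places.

132.807 kg product A, 463.329 kg product B

Per-acre balance (a = product A, b = product B):
P₂O₅: 0.125·a + 0.21·b = 113.9
N: 0.22·a + 0.205·b = 124.2
Eliminate b: (row1) − 0.21/0.205·(row2) → -0.100366·a = -13.3293, so a = 132.8068.
Then b = (124.2 − 0.22·132.8068) / 0.205 = 463.3293.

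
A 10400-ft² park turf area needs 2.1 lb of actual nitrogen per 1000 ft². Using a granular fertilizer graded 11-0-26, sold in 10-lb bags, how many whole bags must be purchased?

20 bags

Product per 1000 ft² = 2.1 / 11% = 19.0909 lb.
Total product = 19.0909 × 10400 / 1000 = 198.545 lb.
Bags = ⌈198.545 / 10⌉ = 20.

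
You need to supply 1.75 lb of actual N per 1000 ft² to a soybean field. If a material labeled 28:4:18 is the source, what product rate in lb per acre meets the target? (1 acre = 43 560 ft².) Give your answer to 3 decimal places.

272.250 lb of product per acre

Product per 1000 ft² = 1.75 / 28% = 6.25 lb.
Convert to per acre: 6.25 × 43.56 = 272.25 lb.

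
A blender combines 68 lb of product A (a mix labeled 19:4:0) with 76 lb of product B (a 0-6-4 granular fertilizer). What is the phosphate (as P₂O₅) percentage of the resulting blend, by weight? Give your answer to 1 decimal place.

Total mass = 68 + 76 = 144 lb.
P₂O₅ mass = 4%×68 + 6%×76 = 7.28 lb.
% P₂O₅ = 7.28 / 144 = 5.05556%.

5.1% P₂O₅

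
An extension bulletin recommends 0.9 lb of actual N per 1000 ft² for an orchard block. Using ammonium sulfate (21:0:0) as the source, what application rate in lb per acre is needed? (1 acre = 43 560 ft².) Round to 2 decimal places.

186.69 lb of product per acre

Product per 1000 ft² = 0.9 / 21% = 4.28571 lb.
Convert to per acre: 4.28571 × 43.56 = 186.686 lb.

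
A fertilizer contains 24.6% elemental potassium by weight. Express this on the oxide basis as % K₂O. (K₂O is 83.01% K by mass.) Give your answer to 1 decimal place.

29.6% K₂O

%K₂O = 24.6 / 0.8301 = 29.635%.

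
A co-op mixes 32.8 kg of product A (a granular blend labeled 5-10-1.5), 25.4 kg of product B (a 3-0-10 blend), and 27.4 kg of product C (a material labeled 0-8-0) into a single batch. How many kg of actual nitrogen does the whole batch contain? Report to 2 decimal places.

N mass = 5%×32.8 + 3%×25.4 + 0%×27.4 = 2.402 kg.

2.40 kg N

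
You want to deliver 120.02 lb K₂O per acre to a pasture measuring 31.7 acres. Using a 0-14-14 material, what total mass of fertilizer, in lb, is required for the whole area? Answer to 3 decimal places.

27175.957 lb

Product per acre = 120.02 / 14% = 857.286 lb.
Total product = 857.286 × 31.7 = 27175.9571 lb.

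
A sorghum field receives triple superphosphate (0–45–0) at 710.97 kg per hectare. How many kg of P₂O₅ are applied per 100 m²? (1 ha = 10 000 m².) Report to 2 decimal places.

P₂O₅ per hectare = 710.97 × 45% = 319.937 kg.
Convert to per 100 m²: 319.937 × 0.01 = 3.19937 kg.

3.20 kg P₂O₅ per hundred sq m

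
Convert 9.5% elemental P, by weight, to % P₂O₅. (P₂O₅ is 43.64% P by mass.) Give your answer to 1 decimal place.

21.8% P₂O₅

%P₂O₅ = 9.5 / 0.4364 = 21.769%.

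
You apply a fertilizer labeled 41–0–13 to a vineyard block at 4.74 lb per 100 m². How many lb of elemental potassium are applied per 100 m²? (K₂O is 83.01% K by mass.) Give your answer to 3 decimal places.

0.512 lb K per hundred sq m

K₂O per 100 m² = 4.74 × 13% = 0.6162 lb.
Elemental K = 0.6162 × 0.8301 = 0.511508 lb per 100 m².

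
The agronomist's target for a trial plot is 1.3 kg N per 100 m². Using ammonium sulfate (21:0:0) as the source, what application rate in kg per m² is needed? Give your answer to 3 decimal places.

Product per 100 m² = 1.3 / 21% = 6.19048 kg.
Convert to per m²: 6.19048 × 0.01 = 0.0619048 kg.

0.062 kg of product per sq m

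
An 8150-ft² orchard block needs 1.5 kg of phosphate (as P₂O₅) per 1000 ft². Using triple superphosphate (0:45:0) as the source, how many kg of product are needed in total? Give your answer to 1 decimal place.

Product per 1000 ft² = 1.5 / 45% = 3.33333 kg.
Total product = 3.33333 × 8150 / 1000 = 27.1667 kg.

27.2 kg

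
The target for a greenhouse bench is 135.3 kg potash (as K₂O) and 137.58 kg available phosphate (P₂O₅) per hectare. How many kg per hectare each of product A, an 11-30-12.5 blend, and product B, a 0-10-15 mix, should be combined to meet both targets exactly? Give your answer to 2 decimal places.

With a, b = kg per hectare of product A and product B:
K₂O: 0.125·a + 0.15·b = 135.3
P₂O₅: 0.3·a + 0.1·b = 137.58
From row1: a = (135.3 − 0.15·b) / 0.125.
Into row2: 0.3·(135.3 − 0.15·b)/0.125 + 0.1·b = 137.58 → b = 719.769, a = 218.677.

218.68 kg product A, 719.77 kg product B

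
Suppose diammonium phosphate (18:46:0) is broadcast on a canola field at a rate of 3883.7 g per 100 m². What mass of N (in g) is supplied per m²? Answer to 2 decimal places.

nitrogen per 100 m² = 3883.7 × 18% = 699.066 g.
Convert to per m²: 699.066 × 0.01 = 6.99066 g.

6.99 g N per sq m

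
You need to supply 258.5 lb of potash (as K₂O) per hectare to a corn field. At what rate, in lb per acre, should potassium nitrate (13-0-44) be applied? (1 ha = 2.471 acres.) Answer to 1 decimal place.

Product per hectare = 258.5 / 44% = 587.5 lb.
Convert to per acre: 587.5 × 0.404694 = 237.758 lb.

237.8 lb of product per acre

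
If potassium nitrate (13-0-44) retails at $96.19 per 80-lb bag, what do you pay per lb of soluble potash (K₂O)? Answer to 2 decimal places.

$2.73 per lb K₂O

K₂O in bag = 80 × 44% = 35.2 lb.
Cost per lb K₂O = $96.19 / 35.2 = $2.7327.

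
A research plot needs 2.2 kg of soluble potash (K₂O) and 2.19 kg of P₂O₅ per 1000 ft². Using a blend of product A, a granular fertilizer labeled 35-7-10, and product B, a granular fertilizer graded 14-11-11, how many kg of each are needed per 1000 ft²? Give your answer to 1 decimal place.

Let a = kg of product A, b = kg of product B (per 1000 ft²).
K₂O: 0.1·a + 0.11·b = 2.2
P₂O₅: 0.07·a + 0.11·b = 2.19
From row1: a = (2.2 − 0.11·b) / 0.1.
Into row2: 0.07·(2.2 − 0.11·b)/0.1 + 0.11·b = 2.19 → b = 19.697, a = 0.333333.

0.3 kg product A, 19.7 kg product B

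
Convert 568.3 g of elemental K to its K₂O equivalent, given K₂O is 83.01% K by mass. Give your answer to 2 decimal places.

K₂O = 568.3 / 0.8301 = 684.616 g.

684.62 g K₂O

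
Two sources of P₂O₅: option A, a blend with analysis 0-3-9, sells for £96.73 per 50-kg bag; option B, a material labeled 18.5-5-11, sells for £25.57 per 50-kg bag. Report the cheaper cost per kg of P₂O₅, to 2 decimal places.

option A: P₂O₅ per bag = 50 × 3% = 1.5 kg; cost = 96.73 / 1.5 = £64.4867/kg P₂O₅.
option B: P₂O₅ per bag = 50 × 5% = 2.5 kg; cost = 25.57 / 2.5 = £10.2280/kg P₂O₅.
option B is cheaper.

£10.23 per kg P₂O₅ (option B)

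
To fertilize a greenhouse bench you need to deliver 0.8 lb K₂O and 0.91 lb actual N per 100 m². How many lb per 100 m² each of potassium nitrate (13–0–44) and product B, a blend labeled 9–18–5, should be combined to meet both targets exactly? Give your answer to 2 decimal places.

0.80 lb potassium nitrate, 8.95 lb product B

Let a = lb of potassium nitrate, b = lb of product B (per 100 m²).
K₂O: 0.44·a + 0.05·b = 0.8
N: 0.13·a + 0.09·b = 0.91
Eliminate a: (row1) − 0.44/0.13·(row2) → -0.254615·b = -2.28, so b = 8.95468.
Back-substitute: a = (0.8 − 0.05·8.95468) / 0.44 = 0.800604.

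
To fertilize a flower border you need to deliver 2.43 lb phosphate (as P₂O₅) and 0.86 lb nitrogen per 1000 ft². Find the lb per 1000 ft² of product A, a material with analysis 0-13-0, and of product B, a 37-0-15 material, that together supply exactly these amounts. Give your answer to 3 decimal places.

18.692 lb product A, 2.324 lb product B

Per-1000 ft² balance (a = product A, b = product B):
P₂O₅: 0.13·a + 0·b = 2.43
N: 0·a + 0.37·b = 0.86
Solving simultaneously: a = 18.6923, b = 2.32432.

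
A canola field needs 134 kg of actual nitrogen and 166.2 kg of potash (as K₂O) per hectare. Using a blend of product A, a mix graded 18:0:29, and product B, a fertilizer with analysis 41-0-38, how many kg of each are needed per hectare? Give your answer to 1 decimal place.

341.0 kg product A, 177.1 kg product B

Let a = kg of product A, b = kg of product B (per hectare).
N: 0.18·a + 0.41·b = 134
K₂O: 0.29·a + 0.38·b = 166.2
Solving simultaneously: a = 341.03, b = 177.109.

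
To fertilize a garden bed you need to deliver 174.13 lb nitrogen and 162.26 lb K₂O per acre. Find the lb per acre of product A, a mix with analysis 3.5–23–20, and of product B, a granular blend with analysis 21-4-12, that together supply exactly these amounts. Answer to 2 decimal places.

348.65 lb product A, 771.08 lb product B

Let a = lb of product A, b = lb of product B (per acre).
N: 0.035·a + 0.21·b = 174.13
K₂O: 0.2·a + 0.12·b = 162.26
Solving simultaneously: a = 348.651, b = 771.082.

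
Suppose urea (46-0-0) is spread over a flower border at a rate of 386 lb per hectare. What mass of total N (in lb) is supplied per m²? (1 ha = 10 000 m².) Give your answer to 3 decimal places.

0.018 lb N per sq m

nitrogen per hectare = 386 × 46% = 177.56 lb.
Convert to per m²: 177.56 × 0.0001 = 0.017756 lb.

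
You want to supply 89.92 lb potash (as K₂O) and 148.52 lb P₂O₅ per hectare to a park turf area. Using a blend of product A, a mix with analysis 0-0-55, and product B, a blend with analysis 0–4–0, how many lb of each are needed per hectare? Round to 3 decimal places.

163.491 lb product A, 3713.000 lb product B

Let a = lb of product A, b = lb of product B (per hectare).
K₂O: 0.55·a + 0·b = 89.92
P₂O₅: 0·a + 0.04·b = 148.52
Solving simultaneously: a = 163.4909, b = 3713.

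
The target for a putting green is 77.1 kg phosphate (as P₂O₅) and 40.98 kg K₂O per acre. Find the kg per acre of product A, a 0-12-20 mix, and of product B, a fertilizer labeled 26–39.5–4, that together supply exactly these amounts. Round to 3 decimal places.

176.592 kg product A, 141.542 kg product B

Let a = kg of product A, b = kg of product B (per acre).
P₂O₅: 0.12·a + 0.395·b = 77.1
K₂O: 0.2·a + 0.04·b = 40.98
Eliminate a: (row1) − 0.12/0.2·(row2) → 0.371·b = 52.512, so b = 141.5418.
Back-substitute: a = (77.1 − 0.395·141.5418) / 0.12 = 176.5916.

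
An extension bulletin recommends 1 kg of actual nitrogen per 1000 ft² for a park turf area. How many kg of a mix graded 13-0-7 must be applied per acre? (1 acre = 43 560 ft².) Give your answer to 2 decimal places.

335.08 kg of product per acre

Product per 1000 ft² = 1 / 13% = 7.69231 kg.
Convert to per acre: 7.69231 × 43.56 = 335.077 kg.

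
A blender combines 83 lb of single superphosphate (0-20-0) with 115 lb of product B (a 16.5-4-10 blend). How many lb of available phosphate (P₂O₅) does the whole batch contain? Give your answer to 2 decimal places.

P₂O₅ mass = 20%×83 + 4%×115 = 21.2 lb.

21.20 lb P₂O₅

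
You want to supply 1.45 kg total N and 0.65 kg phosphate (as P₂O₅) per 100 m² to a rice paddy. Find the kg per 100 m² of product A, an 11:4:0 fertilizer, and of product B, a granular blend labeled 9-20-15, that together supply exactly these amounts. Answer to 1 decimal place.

12.6 kg product A, 0.7 kg product B

With a, b = kg per 100 m² of product A and product B:
N: 0.11·a + 0.09·b = 1.45
P₂O₅: 0.04·a + 0.2·b = 0.65
Eliminate b: (row1) − 0.09/0.2·(row2) → 0.092·a = 1.1575, so a = 12.5815.
Then b = (0.65 − 0.04·12.5815) / 0.2 = 0.733696.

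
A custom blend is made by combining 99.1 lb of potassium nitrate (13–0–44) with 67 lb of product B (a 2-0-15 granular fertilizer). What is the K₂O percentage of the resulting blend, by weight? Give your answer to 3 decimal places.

Total mass = 99.1 + 67 = 166.1 lb.
K₂O mass = 44%×99.1 + 15%×67 = 53.654 lb.
% K₂O = 53.654 / 166.1 = 32.3022%.

32.302% K₂O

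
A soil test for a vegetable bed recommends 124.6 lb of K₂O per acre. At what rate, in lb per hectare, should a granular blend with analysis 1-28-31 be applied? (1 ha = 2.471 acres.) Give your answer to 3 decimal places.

993.183 lb of product per hectare

Product per acre = 124.6 / 31% = 401.935 lb.
Convert to per hectare: 401.935 × 2.471 = 993.1826 lb.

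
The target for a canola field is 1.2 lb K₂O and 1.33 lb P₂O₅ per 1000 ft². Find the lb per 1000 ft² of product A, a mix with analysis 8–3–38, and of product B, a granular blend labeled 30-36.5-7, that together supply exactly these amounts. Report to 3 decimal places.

2.525 lb product A, 3.436 lb product B

With a, b = lb per 1000 ft² of product A and product B:
K₂O: 0.38·a + 0.07·b = 1.2
P₂O₅: 0.03·a + 0.365·b = 1.33
Eliminate b: (row1) − 0.07/0.365·(row2) → 0.374247·a = 0.944932, so a = 2.52489.
Then b = (1.33 − 0.03·2.52489) / 0.365 = 3.43631.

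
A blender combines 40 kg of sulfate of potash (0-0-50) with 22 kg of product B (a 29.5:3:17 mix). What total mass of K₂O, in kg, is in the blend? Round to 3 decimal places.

23.740 kg K₂O

K₂O mass = 50%×40 + 17%×22 = 23.74 kg.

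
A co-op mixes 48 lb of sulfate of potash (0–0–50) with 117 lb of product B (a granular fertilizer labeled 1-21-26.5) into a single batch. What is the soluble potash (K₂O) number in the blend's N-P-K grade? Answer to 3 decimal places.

33.336% K₂O

Total mass = 48 + 117 = 165 lb.
K₂O mass = 50%×48 + 26.5%×117 = 55.005 lb.
% K₂O = 55.005 / 165 = 33.3364%.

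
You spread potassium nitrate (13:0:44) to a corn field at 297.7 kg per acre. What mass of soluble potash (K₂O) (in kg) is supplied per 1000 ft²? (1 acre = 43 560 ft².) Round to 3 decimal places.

K₂O per acre = 297.7 × 44% = 130.988 kg.
Convert to per 1000 ft²: 130.988 × 0.0229568 = 3.00707 kg.

3.007 kg K₂O per thousand sq ft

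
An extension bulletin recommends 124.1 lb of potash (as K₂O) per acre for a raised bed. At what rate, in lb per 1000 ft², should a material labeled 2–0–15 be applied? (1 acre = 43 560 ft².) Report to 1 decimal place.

Product per acre = 124.1 / 15% = 827.333 lb.
Convert to per 1000 ft²: 827.333 × 0.0229568 = 18.993 lb.

19.0 lb of product per thousand sq ft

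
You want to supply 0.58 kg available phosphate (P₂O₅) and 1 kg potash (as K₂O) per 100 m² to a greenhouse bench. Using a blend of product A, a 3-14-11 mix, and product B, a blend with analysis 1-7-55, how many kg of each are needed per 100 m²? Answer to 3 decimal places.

3.593 kg product A, 1.100 kg product B

Per-100 m² balance (a = product A, b = product B):
P₂O₅: 0.14·a + 0.07·b = 0.58
K₂O: 0.11·a + 0.55·b = 1
From row1: a = (0.58 − 0.07·b) / 0.14.
Into row2: 0.11·(0.58 − 0.07·b)/0.14 + 0.55·b = 1 → b = 1.09957, a = 3.59307.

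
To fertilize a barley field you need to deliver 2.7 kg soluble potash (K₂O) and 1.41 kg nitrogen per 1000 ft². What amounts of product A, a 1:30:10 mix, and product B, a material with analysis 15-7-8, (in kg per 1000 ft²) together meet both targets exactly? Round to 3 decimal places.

20.577 kg product A, 8.028 kg product B

With a, b = kg per 1000 ft² of product A and product B:
K₂O: 0.1·a + 0.08·b = 2.7
N: 0.01·a + 0.15·b = 1.41
Solving simultaneously: a = 20.57746, b = 8.02817.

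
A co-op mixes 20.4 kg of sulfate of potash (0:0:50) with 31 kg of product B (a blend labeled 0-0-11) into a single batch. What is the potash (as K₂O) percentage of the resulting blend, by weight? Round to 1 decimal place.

26.5% K₂O

Total mass = 20.4 + 31 = 51.4 kg.
K₂O mass = 50%×20.4 + 11%×31 = 13.61 kg.
% K₂O = 13.61 / 51.4 = 26.4786%.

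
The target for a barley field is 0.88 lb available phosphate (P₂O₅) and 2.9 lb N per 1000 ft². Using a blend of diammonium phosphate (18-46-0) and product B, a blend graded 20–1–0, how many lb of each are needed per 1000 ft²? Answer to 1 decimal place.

1.6 lb diammonium phosphate, 13.0 lb product B

Let a = lb of diammonium phosphate, b = lb of product B (per 1000 ft²).
P₂O₅: 0.46·a + 0.01·b = 0.88
N: 0.18·a + 0.2·b = 2.9
Eliminate a: (row1) − 0.46/0.18·(row2) → -0.501111·b = -6.53111, so b = 13.0333.
Back-substitute: a = (0.88 − 0.01·13.0333) / 0.46 = 1.62971.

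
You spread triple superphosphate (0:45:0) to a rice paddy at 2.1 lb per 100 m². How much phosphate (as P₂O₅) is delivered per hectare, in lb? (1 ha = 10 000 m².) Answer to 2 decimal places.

P₂O₅ per 100 m² = 2.1 × 45% = 0.945 lb.
Convert to per hectare: 0.945 × 100 = 94.5 lb.

94.50 lb P₂O₅ per hectare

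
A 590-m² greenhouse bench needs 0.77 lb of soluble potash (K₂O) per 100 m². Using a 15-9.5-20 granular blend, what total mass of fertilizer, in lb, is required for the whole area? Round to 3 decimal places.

22.715 lb

Product per 100 m² = 0.77 / 20% = 3.85 lb.
Total product = 3.85 × 590 / 100 = 22.715 lb.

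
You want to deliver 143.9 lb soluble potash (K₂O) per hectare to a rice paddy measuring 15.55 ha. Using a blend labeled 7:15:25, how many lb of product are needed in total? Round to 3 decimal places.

Product per hectare = 143.9 / 25% = 575.6 lb.
Total product = 575.6 × 15.55 = 8950.58 lb.

8950.580 lb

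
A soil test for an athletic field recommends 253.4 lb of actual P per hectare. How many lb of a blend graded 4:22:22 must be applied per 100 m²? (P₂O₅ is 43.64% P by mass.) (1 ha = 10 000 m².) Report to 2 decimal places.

26.39 lb of product per hundred sq m

As P₂O₅: 253.4 / 0.4364 = 580.66 lb per hectare.
Product per hectare = 580.66 / 22% = 2639.36 lb.
Convert to per 100 m²: 2639.36 × 0.01 = 26.3936 lb.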